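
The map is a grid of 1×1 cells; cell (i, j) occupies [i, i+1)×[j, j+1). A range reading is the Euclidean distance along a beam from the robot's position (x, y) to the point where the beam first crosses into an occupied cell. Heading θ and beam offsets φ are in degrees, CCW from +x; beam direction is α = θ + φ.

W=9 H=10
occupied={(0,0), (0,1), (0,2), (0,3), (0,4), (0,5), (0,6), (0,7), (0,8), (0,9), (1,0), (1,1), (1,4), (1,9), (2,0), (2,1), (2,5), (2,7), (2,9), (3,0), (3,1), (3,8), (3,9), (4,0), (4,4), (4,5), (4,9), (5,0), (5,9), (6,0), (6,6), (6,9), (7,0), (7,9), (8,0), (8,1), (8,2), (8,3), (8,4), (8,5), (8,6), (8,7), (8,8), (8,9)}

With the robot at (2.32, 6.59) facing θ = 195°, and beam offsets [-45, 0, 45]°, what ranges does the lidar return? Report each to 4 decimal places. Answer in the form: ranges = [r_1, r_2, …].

beam 1: φ=-45°, α=150°
  dir = (cos 150°, sin 150°) = (-0.8660, 0.5000); from cell (2,6)
  next x-line at t=0.3695, next y-line at t=0.8200; Δt_x=1.1547, Δt_y=2.0000
    x: enter (1,6) at t=0.3695
    y: enter (1,7) at t=0.8200
    x: enter (0,7) at t=1.5242 ← occupied
  → r_1 = 1.5242
beam 2: φ=0°, α=195°
  dir = (cos 195°, sin 195°) = (-0.9659, -0.2588); from cell (2,6)
  next x-line at t=0.3313, next y-line at t=2.2796; Δt_x=1.0353, Δt_y=3.8637
    x: enter (1,6) at t=0.3313
    x: enter (0,6) at t=1.3666 ← occupied
  → r_2 = 1.3666
beam 3: φ=45°, α=240°
  dir = (cos 240°, sin 240°) = (-0.5000, -0.8660); from cell (2,6)
  next x-line at t=0.6400, next y-line at t=0.6813; Δt_x=2.0000, Δt_y=1.1547
    x: enter (1,6) at t=0.6400
    y: enter (1,5) at t=0.6813
    y: enter (1,4) at t=1.8360 ← occupied
  → r_3 = 1.8360

ranges = [1.5242, 1.3666, 1.8360]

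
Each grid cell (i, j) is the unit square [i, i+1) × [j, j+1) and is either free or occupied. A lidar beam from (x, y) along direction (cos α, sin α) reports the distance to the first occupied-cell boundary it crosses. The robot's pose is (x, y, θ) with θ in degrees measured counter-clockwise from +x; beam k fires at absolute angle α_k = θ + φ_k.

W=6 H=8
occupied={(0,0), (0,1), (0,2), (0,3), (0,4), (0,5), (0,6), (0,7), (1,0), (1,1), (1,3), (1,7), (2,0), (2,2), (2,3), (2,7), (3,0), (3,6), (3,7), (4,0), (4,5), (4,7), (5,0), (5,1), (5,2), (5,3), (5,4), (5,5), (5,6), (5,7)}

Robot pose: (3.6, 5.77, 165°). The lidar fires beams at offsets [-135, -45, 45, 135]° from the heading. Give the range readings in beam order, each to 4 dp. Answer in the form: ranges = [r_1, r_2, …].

beam 1: φ=-135°, α=30°
  dir = (cos 30°, sin 30°) = (0.8660, 0.5000); from cell (3,5)
  next x-line at t=0.4619, next y-line at t=0.4600; Δt_x=1.1547, Δt_y=2.0000
    y: enter (3,6) at t=0.4600 ← occupied
  → r_1 = 0.4600
beam 2: φ=-45°, α=120°
  dir = (cos 120°, sin 120°) = (-0.5000, 0.8660); from cell (3,5)
  next x-line at t=1.2000, next y-line at t=0.2656; Δt_x=2.0000, Δt_y=1.1547
    y: enter (3,6) at t=0.2656 ← occupied
  → r_2 = 0.2656
beam 3: φ=45°, α=210°
  dir = (cos 210°, sin 210°) = (-0.8660, -0.5000); from cell (3,5)
  next x-line at t=0.6928, next y-line at t=1.5400; Δt_x=1.1547, Δt_y=2.0000
    x: enter (2,5) at t=0.6928
    y: enter (2,4) at t=1.5400
    x: enter (1,4) at t=1.8475
    x: enter (0,4) at t=3.0022 ← occupied
  → r_3 = 3.0022
beam 4: φ=135°, α=300°
  dir = (cos 300°, sin 300°) = (0.5000, -0.8660); from cell (3,5)
  next x-line at t=0.8000, next y-line at t=0.8891; Δt_x=2.0000, Δt_y=1.1547
    x: enter (4,5) at t=0.8000 ← occupied
  → r_4 = 0.8000

ranges = [0.4600, 0.2656, 3.0022, 0.8000]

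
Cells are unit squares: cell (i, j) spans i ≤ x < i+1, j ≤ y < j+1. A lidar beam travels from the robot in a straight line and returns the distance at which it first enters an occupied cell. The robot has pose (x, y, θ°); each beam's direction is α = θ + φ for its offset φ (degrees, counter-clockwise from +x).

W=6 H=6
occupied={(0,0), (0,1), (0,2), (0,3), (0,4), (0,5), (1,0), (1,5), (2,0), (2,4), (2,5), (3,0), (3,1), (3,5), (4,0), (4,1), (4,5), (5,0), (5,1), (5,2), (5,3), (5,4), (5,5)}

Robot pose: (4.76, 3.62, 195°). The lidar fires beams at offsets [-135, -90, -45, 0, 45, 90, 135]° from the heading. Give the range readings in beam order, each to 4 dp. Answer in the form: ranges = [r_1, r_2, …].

ranges = [0.4800, 1.4287, 2.0323, 3.8926, 1.8706, 0.9273, 0.2771]

beam 1: φ=-135°, α=60°
  cosα=0.5000 sinα=0.8660 | (4,3) | tMaxX 0.4800 tMaxY 0.4388 | tΔX 2.0000 tΔY 1.1547
    t=0.4388 [y] (4,4)
    t=0.4800 [x] (5,4) — stop
  → r_1 = 0.4800
beam 2: φ=-90°, α=105°
  cosα=-0.2588 sinα=0.9659 | (4,3) | tMaxX 2.9364 tMaxY 0.3934 | tΔX 3.8637 tΔY 1.0353
    t=0.3934 [y] (4,4)
    t=1.4287 [y] (4,5) — stop
  → r_2 = 1.4287
beam 3: φ=-45°, α=150°
  cosα=-0.8660 sinα=0.5000 | (4,3) | tMaxX 0.8776 tMaxY 0.7600 | tΔX 1.1547 tΔY 2.0000
    t=0.7600 [y] (4,4)
    t=0.8776 [x] (3,4)
    t=2.0323 [x] (2,4) — stop
  → r_3 = 2.0323
beam 4: φ=0°, α=195°
  cosα=-0.9659 sinα=-0.2588 | (4,3) | tMaxX 0.7868 tMaxY 2.3955 | tΔX 1.0353 tΔY 3.8637
    t=0.7868 [x] (3,3)
    t=1.8221 [x] (2,3)
    t=2.3955 [y] (2,2)
    t=2.8574 [x] (1,2)
    t=3.8926 [x] (0,2) — stop
  → r_4 = 3.8926
beam 5: φ=45°, α=240°
  cosα=-0.5000 sinα=-0.8660 | (4,3) | tMaxX 1.5200 tMaxY 0.7159 | tΔX 2.0000 tΔY 1.1547
    t=0.7159 [y] (4,2)
    t=1.5200 [x] (3,2)
    t=1.8706 [y] (3,1) — stop
  → r_5 = 1.8706
beam 6: φ=90°, α=285°
  cosα=0.2588 sinα=-0.9659 | (4,3) | tMaxX 0.9273 tMaxY 0.6419 | tΔX 3.8637 tΔY 1.0353
    t=0.6419 [y] (4,2)
    t=0.9273 [x] (5,2) — stop
  → r_6 = 0.9273
beam 7: φ=135°, α=330°
  cosα=0.8660 sinα=-0.5000 | (4,3) | tMaxX 0.2771 tMaxY 1.2400 | tΔX 1.1547 tΔY 2.0000
    t=0.2771 [x] (5,3) — stop
  → r_7 = 0.2771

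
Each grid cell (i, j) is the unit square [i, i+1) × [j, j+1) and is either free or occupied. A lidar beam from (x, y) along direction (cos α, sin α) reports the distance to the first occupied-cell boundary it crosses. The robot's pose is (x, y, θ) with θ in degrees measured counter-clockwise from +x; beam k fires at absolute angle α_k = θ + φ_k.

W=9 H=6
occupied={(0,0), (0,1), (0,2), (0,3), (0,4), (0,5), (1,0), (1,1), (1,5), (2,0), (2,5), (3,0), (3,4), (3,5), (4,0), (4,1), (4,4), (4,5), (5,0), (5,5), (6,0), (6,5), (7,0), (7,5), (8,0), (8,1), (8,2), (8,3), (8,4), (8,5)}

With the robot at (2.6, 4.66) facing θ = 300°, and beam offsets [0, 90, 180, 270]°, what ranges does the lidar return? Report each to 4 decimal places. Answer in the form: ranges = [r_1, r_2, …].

beam 1: φ=0°, α=300°
  direction (0.5000, -0.8660); cell (2,4); t to first gridline: x 0.8000, y 0.7621 (then +2.0000 / +1.1547)
    (2,3) via y @ 0.7621
    (3,3) via x @ 0.8000
    (3,2) via y @ 1.9168
    (4,2) via x @ 2.8000
    (4,1) via y @ 3.0715  # hit
  → r_1 = 3.0715
beam 2: φ=90°, α=30°
  direction (0.8660, 0.5000); cell (2,4); t to first gridline: x 0.4619, y 0.6800 (then +1.1547 / +2.0000)
    (3,4) via x @ 0.4619  # hit
  → r_2 = 0.4619
beam 3: φ=180°, α=120°
  direction (-0.5000, 0.8660); cell (2,4); t to first gridline: x 1.2000, y 0.3926 (then +2.0000 / +1.1547)
    (2,5) via y @ 0.3926  # hit
  → r_3 = 0.3926
beam 4: φ=270°, α=210°
  direction (-0.8660, -0.5000); cell (2,4); t to first gridline: x 0.6928, y 1.3200 (then +1.1547 / +2.0000)
    (1,4) via x @ 0.6928
    (1,3) via y @ 1.3200
    (0,3) via x @ 1.8475  # hit
  → r_4 = 1.8475

ranges = [3.0715, 0.4619, 0.3926, 1.8475]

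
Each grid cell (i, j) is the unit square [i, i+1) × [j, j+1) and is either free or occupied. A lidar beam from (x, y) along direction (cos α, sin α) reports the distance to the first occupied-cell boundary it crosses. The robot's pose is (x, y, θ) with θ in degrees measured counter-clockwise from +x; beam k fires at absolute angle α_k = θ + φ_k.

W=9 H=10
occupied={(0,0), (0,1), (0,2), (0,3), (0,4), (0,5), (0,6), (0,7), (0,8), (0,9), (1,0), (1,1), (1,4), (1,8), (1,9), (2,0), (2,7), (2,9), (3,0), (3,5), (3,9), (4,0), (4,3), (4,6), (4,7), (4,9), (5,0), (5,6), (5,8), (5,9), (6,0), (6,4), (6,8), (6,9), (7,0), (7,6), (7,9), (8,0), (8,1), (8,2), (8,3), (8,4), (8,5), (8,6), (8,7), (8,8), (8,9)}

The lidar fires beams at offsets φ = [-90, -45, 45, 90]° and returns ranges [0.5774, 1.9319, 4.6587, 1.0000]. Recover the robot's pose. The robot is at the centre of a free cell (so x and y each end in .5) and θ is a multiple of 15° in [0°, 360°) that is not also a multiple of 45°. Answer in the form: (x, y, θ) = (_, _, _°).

(x, y, θ) = (7.5, 5.5, 210°)

Enumerate (i+0.5, j+0.5, θ) over the 43 free cells and 16 admissible headings. For each, cast all 4 beams and compare to the given ranges.
  (6.5, 7.5, 330°): beam 1 = 1.0000 ≠ 0.5774 ✗
  (7.5, 7.5, 195°): beam 1 = 1.5529 ≠ 0.5774 ✗
  (2.5, 6.5, 15°): beam 1 = 5.6940 ≠ 0.5774 ✗
  (2.5, 5.5, 195°): beam 1 = 1.5529 ≠ 0.5774 ✗
  …
  (7.5, 5.5, 210°): r_1=0.5774, r_2=1.9319, r_3=4.6587, r_4=1.0000 — all match ✓
Unique over the lattice → pose = (7.5, 5.5, 210°).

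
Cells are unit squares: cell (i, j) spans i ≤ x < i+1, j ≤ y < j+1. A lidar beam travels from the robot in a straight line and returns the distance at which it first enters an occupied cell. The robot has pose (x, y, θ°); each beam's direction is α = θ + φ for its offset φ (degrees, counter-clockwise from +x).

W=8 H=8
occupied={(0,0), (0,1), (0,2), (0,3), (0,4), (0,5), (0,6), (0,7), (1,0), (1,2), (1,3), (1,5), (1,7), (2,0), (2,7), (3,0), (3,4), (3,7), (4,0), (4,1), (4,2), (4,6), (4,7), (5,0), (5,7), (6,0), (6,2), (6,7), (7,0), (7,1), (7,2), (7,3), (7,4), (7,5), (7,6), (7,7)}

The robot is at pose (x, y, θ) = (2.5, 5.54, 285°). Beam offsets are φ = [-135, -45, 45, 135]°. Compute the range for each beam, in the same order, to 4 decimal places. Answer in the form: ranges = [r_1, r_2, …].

beam 1: φ=-135°, α=150°
  direction (-0.8660, 0.5000); cell (2,5); t to first gridline: x 0.5774, y 0.9200 (then +1.1547 / +2.0000)
    (1,5) via x @ 0.5774  # hit
  → r_1 = 0.5774
beam 2: φ=-45°, α=240°
  direction (-0.5000, -0.8660); cell (2,5); t to first gridline: x 1.0000, y 0.6235 (then +2.0000 / +1.1547)
    (2,4) via y @ 0.6235
    (1,4) via x @ 1.0000
    (1,3) via y @ 1.7782  # hit
  → r_2 = 1.7782
beam 3: φ=45°, α=330°
  direction (0.8660, -0.5000); cell (2,5); t to first gridline: x 0.5774, y 1.0800 (then +1.1547 / +2.0000)
    (3,5) via x @ 0.5774
    (3,4) via y @ 1.0800  # hit
  → r_3 = 1.0800
beam 4: φ=135°, α=60°
  direction (0.5000, 0.8660); cell (2,5); t to first gridline: x 1.0000, y 0.5312 (then +2.0000 / +1.1547)
    (2,6) via y @ 0.5312
    (3,6) via x @ 1.0000
    (3,7) via y @ 1.6859  # hit
  → r_4 = 1.6859

ranges = [0.5774, 1.7782, 1.0800, 1.6859]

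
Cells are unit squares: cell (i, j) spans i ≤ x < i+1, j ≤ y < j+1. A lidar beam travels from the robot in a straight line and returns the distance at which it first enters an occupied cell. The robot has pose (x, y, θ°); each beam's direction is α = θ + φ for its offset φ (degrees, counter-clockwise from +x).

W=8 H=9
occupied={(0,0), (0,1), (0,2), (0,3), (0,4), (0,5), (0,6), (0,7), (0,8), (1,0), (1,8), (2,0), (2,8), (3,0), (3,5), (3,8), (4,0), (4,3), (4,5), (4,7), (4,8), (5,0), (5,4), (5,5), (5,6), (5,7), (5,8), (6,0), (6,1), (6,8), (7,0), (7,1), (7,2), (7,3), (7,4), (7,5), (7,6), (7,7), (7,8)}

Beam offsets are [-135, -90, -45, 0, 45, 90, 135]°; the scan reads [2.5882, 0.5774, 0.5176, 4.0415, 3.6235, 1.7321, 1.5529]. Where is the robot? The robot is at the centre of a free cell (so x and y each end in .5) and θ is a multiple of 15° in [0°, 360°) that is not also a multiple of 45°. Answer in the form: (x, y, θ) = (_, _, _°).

(x, y, θ) = (4.5, 2.5, 150°)

Candidates: 33 free-cell centres × 16 headings = 528 poses. Raycast each; keep the one whose scan matches to 4 dp.
  (4.5, 4.5, 345°): beam 1 = 4.0415 ≠ 2.5882 ✗
  (2.5, 5.5, 120°): beam 1 = 0.5176 ≠ 2.5882 ✗
  (6.5, 2.5, 150°): beam 1 = 0.5176 ≠ 2.5882 ✗
  (3.5, 1.5, 345°): beam 1 = 1.0000 ≠ 2.5882 ✗
  …
  (4.5, 2.5, 150°): r_1=2.5882, r_2=0.5774, r_3=0.5176, r_4=4.0415, r_5=3.6235, r_6=1.7321, r_7=1.5529 — all match ✓
Unique over the lattice → pose = (4.5, 2.5, 150°).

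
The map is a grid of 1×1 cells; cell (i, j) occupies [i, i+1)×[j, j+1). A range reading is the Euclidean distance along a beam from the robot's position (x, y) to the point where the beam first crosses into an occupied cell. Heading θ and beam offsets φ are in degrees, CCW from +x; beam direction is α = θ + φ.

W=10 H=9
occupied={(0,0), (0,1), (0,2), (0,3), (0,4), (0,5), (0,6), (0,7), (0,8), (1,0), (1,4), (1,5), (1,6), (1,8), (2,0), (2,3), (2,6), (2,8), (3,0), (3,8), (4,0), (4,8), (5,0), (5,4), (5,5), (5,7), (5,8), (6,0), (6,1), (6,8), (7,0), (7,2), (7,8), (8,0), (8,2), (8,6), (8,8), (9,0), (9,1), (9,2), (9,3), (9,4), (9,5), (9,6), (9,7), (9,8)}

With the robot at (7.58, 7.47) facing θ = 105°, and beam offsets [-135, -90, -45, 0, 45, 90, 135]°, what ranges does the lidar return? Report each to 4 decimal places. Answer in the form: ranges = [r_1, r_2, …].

ranges = [0.9400, 1.4701, 0.6120, 0.5487, 1.0600, 1.6357, 3.1600]

beam 1: φ=-135°, α=330°
  direction (0.8660, -0.5000); cell (7,7); t to first gridline: x 0.4850, y 0.9400 (then +1.1547 / +2.0000)
    (8,7) via x @ 0.4850
    (8,6) via y @ 0.9400  # hit
  → r_1 = 0.9400
beam 2: φ=-90°, α=15°
  direction (0.9659, 0.2588); cell (7,7); t to first gridline: x 0.4348, y 2.0478 (then +1.0353 / +3.8637)
    (8,7) via x @ 0.4348
    (9,7) via x @ 1.4701  # hit
  → r_2 = 1.4701
beam 3: φ=-45°, α=60°
  direction (0.5000, 0.8660); cell (7,7); t to first gridline: x 0.8400, y 0.6120 (then +2.0000 / +1.1547)
    (7,8) via y @ 0.6120  # hit
  → r_3 = 0.6120
beam 4: φ=0°, α=105°
  direction (-0.2588, 0.9659); cell (7,7); t to first gridline: x 2.2409, y 0.5487 (then +3.8637 / +1.0353)
    (7,8) via y @ 0.5487  # hit
  → r_4 = 0.5487
beam 5: φ=45°, α=150°
  direction (-0.8660, 0.5000); cell (7,7); t to first gridline: x 0.6697, y 1.0600 (then +1.1547 / +2.0000)
    (6,7) via x @ 0.6697
    (6,8) via y @ 1.0600  # hit
  → r_5 = 1.0600
beam 6: φ=90°, α=195°
  direction (-0.9659, -0.2588); cell (7,7); t to first gridline: x 0.6005, y 1.8159 (then +1.0353 / +3.8637)
    (6,7) via x @ 0.6005
    (5,7) via x @ 1.6357  # hit
  → r_6 = 1.6357
beam 7: φ=135°, α=240°
  direction (-0.5000, -0.8660); cell (7,7); t to first gridline: x 1.1600, y 0.5427 (then +2.0000 / +1.1547)
    (7,6) via y @ 0.5427
    (6,6) via x @ 1.1600
    (6,5) via y @ 1.6974
    (6,4) via y @ 2.8521
    (5,4) via x @ 3.1600  # hit
  → r_7 = 3.1600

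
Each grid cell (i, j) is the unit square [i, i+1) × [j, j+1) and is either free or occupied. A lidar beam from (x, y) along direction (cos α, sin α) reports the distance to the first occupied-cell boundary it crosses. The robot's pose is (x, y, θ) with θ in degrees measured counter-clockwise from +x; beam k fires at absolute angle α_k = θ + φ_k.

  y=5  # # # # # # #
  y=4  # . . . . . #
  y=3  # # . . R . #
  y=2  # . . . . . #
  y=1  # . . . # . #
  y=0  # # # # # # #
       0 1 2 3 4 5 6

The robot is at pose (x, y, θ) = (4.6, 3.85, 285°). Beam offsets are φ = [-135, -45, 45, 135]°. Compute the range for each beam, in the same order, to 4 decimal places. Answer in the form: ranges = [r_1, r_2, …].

beam 1: φ=-135°, α=150°
  direction (-0.8660, 0.5000); cell (4,3); t to first gridline: x 0.6928, y 0.3000 (then +1.1547 / +2.0000)
    (4,4) via y @ 0.3000
    (3,4) via x @ 0.6928
    (2,4) via x @ 1.8475
    (2,5) via y @ 2.3000  # hit
  → r_1 = 2.3000
beam 2: φ=-45°, α=240°
  direction (-0.5000, -0.8660); cell (4,3); t to first gridline: x 1.2000, y 0.9815 (then +2.0000 / +1.1547)
    (4,2) via y @ 0.9815
    (3,2) via x @ 1.2000
    (3,1) via y @ 2.1362
    (2,1) via x @ 3.2000
    (2,0) via y @ 3.2909  # hit
  → r_2 = 3.2909
beam 3: φ=45°, α=330°
  direction (0.8660, -0.5000); cell (4,3); t to first gridline: x 0.4619, y 1.7000 (then +1.1547 / +2.0000)
    (5,3) via x @ 0.4619
    (6,3) via x @ 1.6166  # hit
  → r_3 = 1.6166
beam 4: φ=135°, α=60°
  direction (0.5000, 0.8660); cell (4,3); t to first gridline: x 0.8000, y 0.1732 (then +2.0000 / +1.1547)
    (4,4) via y @ 0.1732
    (5,4) via x @ 0.8000
    (5,5) via y @ 1.3279  # hit
  → r_4 = 1.3279

ranges = [2.3000, 3.2909, 1.6166, 1.3279]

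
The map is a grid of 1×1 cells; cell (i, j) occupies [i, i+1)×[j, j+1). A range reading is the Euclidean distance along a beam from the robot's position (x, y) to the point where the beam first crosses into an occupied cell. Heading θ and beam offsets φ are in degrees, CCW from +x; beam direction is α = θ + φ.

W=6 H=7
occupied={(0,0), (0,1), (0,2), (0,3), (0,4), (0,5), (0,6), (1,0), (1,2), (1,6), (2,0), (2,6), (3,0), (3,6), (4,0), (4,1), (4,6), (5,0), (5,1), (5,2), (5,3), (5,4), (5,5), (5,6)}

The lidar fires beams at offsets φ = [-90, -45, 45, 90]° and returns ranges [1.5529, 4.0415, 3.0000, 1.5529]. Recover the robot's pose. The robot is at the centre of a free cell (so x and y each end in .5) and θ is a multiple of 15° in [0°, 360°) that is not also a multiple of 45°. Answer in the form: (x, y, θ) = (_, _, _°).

Enumerate (i+0.5, j+0.5, θ) over the 18 free cells and 16 admissible headings. For each, cast all 4 beams and compare to the given ranges.
  (3.5, 2.5, 195°): beam 1 = 3.6235 ≠ 1.5529 ✗
  (3.5, 2.5, 15°): beam 2 = 1.0000 ≠ 4.0415 ✗
  (3.5, 1.5, 105°): beam 1 = 0.5176 ≠ 1.5529 ✗
  (4.5, 5.5, 165°): beam 1 = 0.5176 ≠ 1.5529 ✗
  …
  (1.5, 4.5, 345°): r_1=1.5529, r_2=4.0415, r_3=3.0000, r_4=1.5529 — all match ✓
Unique over the lattice → pose = (1.5, 4.5, 345°).

(x, y, θ) = (1.5, 4.5, 345°)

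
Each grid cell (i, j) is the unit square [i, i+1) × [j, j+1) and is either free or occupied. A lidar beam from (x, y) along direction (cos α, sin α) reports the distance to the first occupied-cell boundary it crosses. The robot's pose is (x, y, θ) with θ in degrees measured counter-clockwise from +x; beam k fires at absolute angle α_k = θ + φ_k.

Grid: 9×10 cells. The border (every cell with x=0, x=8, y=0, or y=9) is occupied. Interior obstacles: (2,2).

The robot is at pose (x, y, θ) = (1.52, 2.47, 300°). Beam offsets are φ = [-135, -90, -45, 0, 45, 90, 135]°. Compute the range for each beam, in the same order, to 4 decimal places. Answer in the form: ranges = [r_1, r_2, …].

ranges = [0.5383, 0.6004, 1.5219, 1.6974, 0.4969, 0.5543, 6.7604]

beam 1: φ=-135°, α=165°
  cosα=-0.9659 sinα=0.2588 | (1,2) | tMaxX 0.5383 tMaxY 2.0478 | tΔX 1.0353 tΔY 3.8637
    t=0.5383 [x] (0,2) — stop
  → r_1 = 0.5383
beam 2: φ=-90°, α=210°
  cosα=-0.8660 sinα=-0.5000 | (1,2) | tMaxX 0.6004 tMaxY 0.9400 | tΔX 1.1547 tΔY 2.0000
    t=0.6004 [x] (0,2) — stop
  → r_2 = 0.6004
beam 3: φ=-45°, α=255°
  cosα=-0.2588 sinα=-0.9659 | (1,2) | tMaxX 2.0091 tMaxY 0.4866 | tΔX 3.8637 tΔY 1.0353
    t=0.4866 [y] (1,1)
    t=1.5219 [y] (1,0) — stop
  → r_3 = 1.5219
beam 4: φ=0°, α=300°
  cosα=0.5000 sinα=-0.8660 | (1,2) | tMaxX 0.9600 tMaxY 0.5427 | tΔX 2.0000 tΔY 1.1547
    t=0.5427 [y] (1,1)
    t=0.9600 [x] (2,1)
    t=1.6974 [y] (2,0) — stop
  → r_4 = 1.6974
beam 5: φ=45°, α=345°
  cosα=0.9659 sinα=-0.2588 | (1,2) | tMaxX 0.4969 tMaxY 1.8159 | tΔX 1.0353 tΔY 3.8637
    t=0.4969 [x] (2,2) — stop
  → r_5 = 0.4969
beam 6: φ=90°, α=30°
  cosα=0.8660 sinα=0.5000 | (1,2) | tMaxX 0.5543 tMaxY 1.0600 | tΔX 1.1547 tΔY 2.0000
    t=0.5543 [x] (2,2) — stop
  → r_6 = 0.5543
beam 7: φ=135°, α=75°
  cosα=0.2588 sinα=0.9659 | (1,2) | tMaxX 1.8546 tMaxY 0.5487 | tΔX 3.8637 tΔY 1.0353
    t=0.5487 [y] (1,3)
    t=1.5840 [y] (1,4)
    t=1.8546 [x] (2,4)
    t=2.6192 [y] (2,5)
    t=3.6545 [y] (2,6)
    t=4.6898 [y] (2,7)
    t=5.7183 [x] (3,7)
    t=5.7251 [y] (3,8)
    t=6.7604 [y] (3,9) — stop
  → r_7 = 6.7604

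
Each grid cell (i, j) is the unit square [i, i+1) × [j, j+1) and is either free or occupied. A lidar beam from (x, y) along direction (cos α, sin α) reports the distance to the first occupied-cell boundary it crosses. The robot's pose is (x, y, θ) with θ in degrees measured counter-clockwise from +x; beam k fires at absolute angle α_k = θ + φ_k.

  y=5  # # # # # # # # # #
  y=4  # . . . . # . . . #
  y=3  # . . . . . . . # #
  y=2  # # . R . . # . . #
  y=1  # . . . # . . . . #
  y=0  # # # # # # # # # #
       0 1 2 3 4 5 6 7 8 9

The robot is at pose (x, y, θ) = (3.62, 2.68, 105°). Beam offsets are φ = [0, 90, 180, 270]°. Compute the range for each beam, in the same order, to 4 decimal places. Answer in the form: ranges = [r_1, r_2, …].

beam 1: φ=0°, α=105°
  d=(-0.2588,0.9659)  start (3,2)  tX=2.3955 tY=0.3313  stride 1/|dx|=3.8637 1/|dy|=1.0353
    cross y-line → (3,3), t=0.3313
    cross y-line → (3,4), t=1.3666
    cross x-line → (2,4), t=2.3955
    cross y-line → (2,5), t=2.4018 (wall)
  → r_1 = 2.4018
beam 2: φ=90°, α=195°
  d=(-0.9659,-0.2588)  start (3,2)  tX=0.6419 tY=2.6273  stride 1/|dx|=1.0353 1/|dy|=3.8637
    cross x-line → (2,2), t=0.6419
    cross x-line → (1,2), t=1.6771 (wall)
  → r_2 = 1.6771
beam 3: φ=180°, α=285°
  d=(0.2588,-0.9659)  start (3,2)  tX=1.4682 tY=0.7040  stride 1/|dx|=3.8637 1/|dy|=1.0353
    cross y-line → (3,1), t=0.7040
    cross x-line → (4,1), t=1.4682 (wall)
  → r_3 = 1.4682
beam 4: φ=270°, α=15°
  d=(0.9659,0.2588)  start (3,2)  tX=0.3934 tY=1.2364  stride 1/|dx|=1.0353 1/|dy|=3.8637
    cross x-line → (4,2), t=0.3934
    cross y-line → (4,3), t=1.2364
    cross x-line → (5,3), t=1.4287
    cross x-line → (6,3), t=2.4640
    cross x-line → (7,3), t=3.4992
    cross x-line → (8,3), t=4.5345 (wall)
  → r_4 = 4.5345

ranges = [2.4018, 1.6771, 1.4682, 4.5345]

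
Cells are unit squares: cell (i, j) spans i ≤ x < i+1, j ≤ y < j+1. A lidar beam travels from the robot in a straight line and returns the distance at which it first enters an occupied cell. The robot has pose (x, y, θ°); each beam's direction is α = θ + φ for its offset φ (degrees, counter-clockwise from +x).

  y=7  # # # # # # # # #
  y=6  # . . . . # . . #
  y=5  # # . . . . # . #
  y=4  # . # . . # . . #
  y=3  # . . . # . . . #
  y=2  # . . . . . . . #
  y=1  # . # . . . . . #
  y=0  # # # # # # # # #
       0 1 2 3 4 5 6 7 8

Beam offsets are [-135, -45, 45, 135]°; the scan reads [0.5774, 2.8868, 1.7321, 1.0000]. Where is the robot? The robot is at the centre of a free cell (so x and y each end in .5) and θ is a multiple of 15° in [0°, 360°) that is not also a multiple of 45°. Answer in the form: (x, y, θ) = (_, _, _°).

Candidates: 35 free-cell centres × 16 headings = 560 poses. Raycast each; keep the one whose scan matches to 4 dp.
  (3.5, 6.5, 330°): beam 1 = 1.9319 ≠ 0.5774 ✗
  (5.5, 2.5, 240°): beam 1 = 1.5529 ≠ 0.5774 ✗
  (5.5, 1.5, 150°): beam 1 = 2.5882 ≠ 0.5774 ✗
  …
  (5.5, 1.5, 75°): r_1=0.5774, r_2=2.8868, r_3=1.7321, r_4=1.0000 — all match ✓
Only this pose fits every beam.

(x, y, θ) = (5.5, 1.5, 75°)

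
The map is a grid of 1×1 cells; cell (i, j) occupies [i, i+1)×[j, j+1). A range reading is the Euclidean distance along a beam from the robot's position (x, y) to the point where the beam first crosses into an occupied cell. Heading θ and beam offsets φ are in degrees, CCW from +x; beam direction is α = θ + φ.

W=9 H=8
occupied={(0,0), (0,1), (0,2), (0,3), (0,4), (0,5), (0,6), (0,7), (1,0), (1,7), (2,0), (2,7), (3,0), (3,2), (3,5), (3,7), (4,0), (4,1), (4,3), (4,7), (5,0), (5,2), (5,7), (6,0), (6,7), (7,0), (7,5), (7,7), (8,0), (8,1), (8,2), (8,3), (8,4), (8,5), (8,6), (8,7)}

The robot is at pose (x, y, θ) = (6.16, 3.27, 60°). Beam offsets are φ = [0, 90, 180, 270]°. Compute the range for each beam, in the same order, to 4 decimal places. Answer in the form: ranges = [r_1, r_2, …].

beam 1: φ=0°, α=60°
  direction (0.5000, 0.8660); cell (6,3); t to first gridline: x 1.6800, y 0.8429 (then +2.0000 / +1.1547)
    (6,4) via y @ 0.8429
    (7,4) via x @ 1.6800
    (7,5) via y @ 1.9976  # hit
  → r_1 = 1.9976
beam 2: φ=90°, α=150°
  direction (-0.8660, 0.5000); cell (6,3); t to first gridline: x 0.1848, y 1.4600 (then +1.1547 / +2.0000)
    (5,3) via x @ 0.1848
    (4,3) via x @ 1.3395  # hit
  → r_2 = 1.3395
beam 3: φ=180°, α=240°
  direction (-0.5000, -0.8660); cell (6,3); t to first gridline: x 0.3200, y 0.3118 (then +2.0000 / +1.1547)
    (6,2) via y @ 0.3118
    (5,2) via x @ 0.3200  # hit
  → r_3 = 0.3200
beam 4: φ=270°, α=330°
  direction (0.8660, -0.5000); cell (6,3); t to first gridline: x 0.9699, y 0.5400 (then +1.1547 / +2.0000)
    (6,2) via y @ 0.5400
    (7,2) via x @ 0.9699
    (8,2) via x @ 2.1246  # hit
  → r_4 = 2.1246

ranges = [1.9976, 1.3395, 0.3200, 2.1246]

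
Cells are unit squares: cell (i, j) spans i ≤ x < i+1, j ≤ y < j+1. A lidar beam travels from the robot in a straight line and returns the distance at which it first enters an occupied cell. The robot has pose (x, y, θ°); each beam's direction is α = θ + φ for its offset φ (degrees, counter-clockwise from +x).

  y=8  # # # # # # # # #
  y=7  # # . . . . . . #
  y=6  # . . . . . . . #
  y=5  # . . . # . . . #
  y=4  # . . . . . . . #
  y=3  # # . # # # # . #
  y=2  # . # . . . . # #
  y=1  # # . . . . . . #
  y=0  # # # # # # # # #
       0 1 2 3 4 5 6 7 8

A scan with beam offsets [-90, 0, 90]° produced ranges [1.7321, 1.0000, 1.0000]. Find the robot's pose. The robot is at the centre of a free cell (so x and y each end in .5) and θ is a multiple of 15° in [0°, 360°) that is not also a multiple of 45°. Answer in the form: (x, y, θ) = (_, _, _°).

(x, y, θ) = (2.5, 4.5, 240°)

The pose lattice has 39·16 = 624 candidates. Test each by forward raycasting.
  (5.5, 1.5, 15°): beam 1 = 0.5176 ≠ 1.7321 ✗
  (2.5, 5.5, 150°): beam 1 = 2.8868 ≠ 1.7321 ✗
  (6.5, 1.5, 195°): beam 1 = 1.5529 ≠ 1.7321 ✗
  (3.5, 5.5, 285°): beam 1 = 2.5882 ≠ 1.7321 ✗
  (1.5, 2.5, 195°): beam 1 = 0.5176 ≠ 1.7321 ✗
  …
  (2.5, 4.5, 240°): r_1=1.7321, r_2=1.0000, r_3=1.0000 — all match ✓
Unique over the lattice → pose = (2.5, 4.5, 240°).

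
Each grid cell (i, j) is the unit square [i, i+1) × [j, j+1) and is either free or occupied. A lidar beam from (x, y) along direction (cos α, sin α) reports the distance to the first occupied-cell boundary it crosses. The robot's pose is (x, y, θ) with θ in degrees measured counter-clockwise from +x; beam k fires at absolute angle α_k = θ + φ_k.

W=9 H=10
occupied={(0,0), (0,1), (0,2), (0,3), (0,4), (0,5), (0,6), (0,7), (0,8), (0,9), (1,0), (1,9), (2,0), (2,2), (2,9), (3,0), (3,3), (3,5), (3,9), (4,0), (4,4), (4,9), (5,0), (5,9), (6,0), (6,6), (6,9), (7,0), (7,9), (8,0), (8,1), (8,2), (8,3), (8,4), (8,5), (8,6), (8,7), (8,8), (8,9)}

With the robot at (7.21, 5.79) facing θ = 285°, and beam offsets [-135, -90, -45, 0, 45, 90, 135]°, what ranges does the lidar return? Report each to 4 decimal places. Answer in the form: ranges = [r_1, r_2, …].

beam 1: φ=-135°, α=150°
  direction (-0.8660, 0.5000); cell (7,5); t to first gridline: x 0.2425, y 0.4200 (then +1.1547 / +2.0000)
    (6,5) via x @ 0.2425
    (6,6) via y @ 0.4200  # hit
  → r_1 = 0.4200
beam 2: φ=-90°, α=195°
  direction (-0.9659, -0.2588); cell (7,5); t to first gridline: x 0.2174, y 3.0523 (then +1.0353 / +3.8637)
    (6,5) via x @ 0.2174
    (5,5) via x @ 1.2527
    (4,5) via x @ 2.2880
    (4,4) via y @ 3.0523  # hit
  → r_2 = 3.0523
beam 3: φ=-45°, α=240°
  direction (-0.5000, -0.8660); cell (7,5); t to first gridline: x 0.4200, y 0.9122 (then +2.0000 / +1.1547)
    (6,5) via x @ 0.4200
    (6,4) via y @ 0.9122
    (6,3) via y @ 2.0669
    (5,3) via x @ 2.4200
    (5,2) via y @ 3.2216
    (5,1) via y @ 4.3763
    (4,1) via x @ 4.4200
    (4,0) via y @ 5.5310  # hit
  → r_3 = 5.5310
beam 4: φ=0°, α=285°
  direction (0.2588, -0.9659); cell (7,5); t to first gridline: x 3.0523, y 0.8179 (then +3.8637 / +1.0353)
    (7,4) via y @ 0.8179
    (7,3) via y @ 1.8531
    (7,2) via y @ 2.8884
    (8,2) via x @ 3.0523  # hit
  → r_4 = 3.0523
beam 5: φ=45°, α=330°
  direction (0.8660, -0.5000); cell (7,5); t to first gridline: x 0.9122, y 1.5800 (then +1.1547 / +2.0000)
    (8,5) via x @ 0.9122  # hit
  → r_5 = 0.9122
beam 6: φ=90°, α=15°
  direction (0.9659, 0.2588); cell (7,5); t to first gridline: x 0.8179, y 0.8114 (then +1.0353 / +3.8637)
    (7,6) via y @ 0.8114
    (8,6) via x @ 0.8179  # hit
  → r_6 = 0.8179
beam 7: φ=135°, α=60°
  direction (0.5000, 0.8660); cell (7,5); t to first gridline: x 1.5800, y 0.2425 (then +2.0000 / +1.1547)
    (7,6) via y @ 0.2425
    (7,7) via y @ 1.3972
    (8,7) via x @ 1.5800  # hit
  → r_7 = 1.5800

ranges = [0.4200, 3.0523, 5.5310, 3.0523, 0.9122, 0.8179, 1.5800]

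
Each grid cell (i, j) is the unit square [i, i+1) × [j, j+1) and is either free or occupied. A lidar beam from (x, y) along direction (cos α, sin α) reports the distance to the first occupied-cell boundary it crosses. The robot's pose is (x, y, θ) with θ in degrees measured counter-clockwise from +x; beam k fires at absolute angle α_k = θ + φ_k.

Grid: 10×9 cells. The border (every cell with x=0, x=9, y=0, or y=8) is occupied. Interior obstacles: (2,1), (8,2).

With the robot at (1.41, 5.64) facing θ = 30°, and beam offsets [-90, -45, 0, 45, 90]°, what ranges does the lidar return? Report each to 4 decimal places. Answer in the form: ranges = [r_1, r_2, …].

ranges = [5.3578, 7.8577, 4.7200, 2.4433, 0.8200]

beam 1: φ=-90°, α=300°
  dir = (cos 300°, sin 300°) = (0.5000, -0.8660); from cell (1,5)
  next x-line at t=1.1800, next y-line at t=0.7390; Δt_x=2.0000, Δt_y=1.1547
    y: enter (1,4) at t=0.7390
    x: enter (2,4) at t=1.1800
    y: enter (2,3) at t=1.8937
    y: enter (2,2) at t=3.0484
    x: enter (3,2) at t=3.1800
    y: enter (3,1) at t=4.2031
    x: enter (4,1) at t=5.1800
    y: enter (4,0) at t=5.3578 ← occupied
  → r_1 = 5.3578
beam 2: φ=-45°, α=345°
  dir = (cos 345°, sin 345°) = (0.9659, -0.2588); from cell (1,5)
  next x-line at t=0.6108, next y-line at t=2.4728; Δt_x=1.0353, Δt_y=3.8637
    x: enter (2,5) at t=0.6108
    x: enter (3,5) at t=1.6461
    y: enter (3,4) at t=2.4728
    x: enter (4,4) at t=2.6814
    x: enter (5,4) at t=3.7166
    x: enter (6,4) at t=4.7519
    x: enter (7,4) at t=5.7872
    y: enter (7,3) at t=6.3365
    x: enter (8,3) at t=6.8225
    x: enter (9,3) at t=7.8577 ← occupied
  → r_2 = 7.8577
beam 3: φ=0°, α=30°
  dir = (cos 30°, sin 30°) = (0.8660, 0.5000); from cell (1,5)
  next x-line at t=0.6813, next y-line at t=0.7200; Δt_x=1.1547, Δt_y=2.0000
    x: enter (2,5) at t=0.6813
    y: enter (2,6) at t=0.7200
    x: enter (3,6) at t=1.8360
    y: enter (3,7) at t=2.7200
    x: enter (4,7) at t=2.9907
    x: enter (5,7) at t=4.1454
    y: enter (5,8) at t=4.7200 ← occupied
  → r_3 = 4.7200
beam 4: φ=45°, α=75°
  dir = (cos 75°, sin 75°) = (0.2588, 0.9659); from cell (1,5)
  next x-line at t=2.2796, next y-line at t=0.3727; Δt_x=3.8637, Δt_y=1.0353
    y: enter (1,6) at t=0.3727
    y: enter (1,7) at t=1.4080
    x: enter (2,7) at t=2.2796
    y: enter (2,8) at t=2.4433 ← occupied
  → r_4 = 2.4433
beam 5: φ=90°, α=120°
  dir = (cos 120°, sin 120°) = (-0.5000, 0.8660); from cell (1,5)
  next x-line at t=0.8200, next y-line at t=0.4157; Δt_x=2.0000, Δt_y=1.1547
    y: enter (1,6) at t=0.4157
    x: enter (0,6) at t=0.8200 ← occupied
  → r_5 = 0.8200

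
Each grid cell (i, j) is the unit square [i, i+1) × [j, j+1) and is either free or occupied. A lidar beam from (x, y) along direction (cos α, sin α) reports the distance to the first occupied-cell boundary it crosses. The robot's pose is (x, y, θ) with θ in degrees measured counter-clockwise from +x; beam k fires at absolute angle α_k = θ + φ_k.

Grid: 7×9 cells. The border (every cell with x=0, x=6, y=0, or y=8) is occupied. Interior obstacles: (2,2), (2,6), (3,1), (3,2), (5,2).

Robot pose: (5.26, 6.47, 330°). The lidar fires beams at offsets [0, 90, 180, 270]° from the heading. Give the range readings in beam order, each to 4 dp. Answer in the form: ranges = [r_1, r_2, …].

ranges = [0.8545, 1.4800, 3.0600, 4.0068]

beam 1: φ=0°, α=330°
  d=(0.8660,-0.5000)  start (5,6)  tX=0.8545 tY=0.9400  stride 1/|dx|=1.1547 1/|dy|=2.0000
    cross x-line → (6,6), t=0.8545 (wall)
  → r_1 = 0.8545
beam 2: φ=90°, α=60°
  d=(0.5000,0.8660)  start (5,6)  tX=1.4800 tY=0.6120  stride 1/|dx|=2.0000 1/|dy|=1.1547
    cross y-line → (5,7), t=0.6120
    cross x-line → (6,7), t=1.4800 (wall)
  → r_2 = 1.4800
beam 3: φ=180°, α=150°
  d=(-0.8660,0.5000)  start (5,6)  tX=0.3002 tY=1.0600  stride 1/|dx|=1.1547 1/|dy|=2.0000
    cross x-line → (4,6), t=0.3002
    cross y-line → (4,7), t=1.0600
    cross x-line → (3,7), t=1.4549
    cross x-line → (2,7), t=2.6096
    cross y-line → (2,8), t=3.0600 (wall)
  → r_3 = 3.0600
beam 4: φ=270°, α=240°
  d=(-0.5000,-0.8660)  start (5,6)  tX=0.5200 tY=0.5427  stride 1/|dx|=2.0000 1/|dy|=1.1547
    cross x-line → (4,6), t=0.5200
    cross y-line → (4,5), t=0.5427
    cross y-line → (4,4), t=1.6974
    cross x-line → (3,4), t=2.5200
    cross y-line → (3,3), t=2.8521
    cross y-line → (3,2), t=4.0068 (wall)
  → r_4 = 4.0068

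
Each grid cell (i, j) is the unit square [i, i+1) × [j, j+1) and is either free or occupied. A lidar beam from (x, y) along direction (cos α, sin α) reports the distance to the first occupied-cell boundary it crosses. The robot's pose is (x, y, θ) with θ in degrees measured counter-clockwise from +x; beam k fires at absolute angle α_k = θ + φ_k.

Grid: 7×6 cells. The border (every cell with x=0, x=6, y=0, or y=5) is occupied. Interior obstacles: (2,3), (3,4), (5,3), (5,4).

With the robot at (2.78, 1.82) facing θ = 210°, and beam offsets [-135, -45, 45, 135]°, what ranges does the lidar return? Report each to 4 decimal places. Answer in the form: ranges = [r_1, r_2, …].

ranges = [2.2569, 1.8428, 0.8489, 3.1682]

beam 1: φ=-135°, α=75°
  dir = (cos 75°, sin 75°) = (0.2588, 0.9659); from cell (2,1)
  next x-line at t=0.8500, next y-line at t=0.1863; Δt_x=3.8637, Δt_y=1.0353
    y: enter (2,2) at t=0.1863
    x: enter (3,2) at t=0.8500
    y: enter (3,3) at t=1.2216
    y: enter (3,4) at t=2.2569 ← occupied
  → r_1 = 2.2569
beam 2: φ=-45°, α=165°
  dir = (cos 165°, sin 165°) = (-0.9659, 0.2588); from cell (2,1)
  next x-line at t=0.8075, next y-line at t=0.6955; Δt_x=1.0353, Δt_y=3.8637
    y: enter (2,2) at t=0.6955
    x: enter (1,2) at t=0.8075
    x: enter (0,2) at t=1.8428 ← occupied
  → r_2 = 1.8428
beam 3: φ=45°, α=255°
  dir = (cos 255°, sin 255°) = (-0.2588, -0.9659); from cell (2,1)
  next x-line at t=3.0137, next y-line at t=0.8489; Δt_x=3.8637, Δt_y=1.0353
    y: enter (2,0) at t=0.8489 ← occupied
  → r_3 = 0.8489
beam 4: φ=135°, α=345°
  dir = (cos 345°, sin 345°) = (0.9659, -0.2588); from cell (2,1)
  next x-line at t=0.2278, next y-line at t=3.1682; Δt_x=1.0353, Δt_y=3.8637
    x: enter (3,1) at t=0.2278
    x: enter (4,1) at t=1.2630
    x: enter (5,1) at t=2.2983
    y: enter (5,0) at t=3.1682 ← occupied
  → r_4 = 3.1682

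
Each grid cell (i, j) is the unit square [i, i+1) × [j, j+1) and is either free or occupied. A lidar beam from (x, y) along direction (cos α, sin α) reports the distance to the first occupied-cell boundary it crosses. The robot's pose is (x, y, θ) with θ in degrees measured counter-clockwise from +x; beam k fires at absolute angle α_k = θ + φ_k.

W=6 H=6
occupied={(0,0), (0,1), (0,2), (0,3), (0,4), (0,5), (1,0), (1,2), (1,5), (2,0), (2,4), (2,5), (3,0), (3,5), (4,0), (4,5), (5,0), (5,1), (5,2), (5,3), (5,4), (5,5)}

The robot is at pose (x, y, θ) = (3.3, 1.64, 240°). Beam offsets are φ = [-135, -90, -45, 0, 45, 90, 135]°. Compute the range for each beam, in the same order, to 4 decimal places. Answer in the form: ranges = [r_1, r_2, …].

beam 1: φ=-135°, α=105°
  direction (-0.2588, 0.9659); cell (3,1); t to first gridline: x 1.1591, y 0.3727 (then +3.8637 / +1.0353)
    (3,2) via y @ 0.3727
    (2,2) via x @ 1.1591
    (2,3) via y @ 1.4080
    (2,4) via y @ 2.4433  # hit
  → r_1 = 2.4433
beam 2: φ=-90°, α=150°
  direction (-0.8660, 0.5000); cell (3,1); t to first gridline: x 0.3464, y 0.7200 (then +1.1547 / +2.0000)
    (2,1) via x @ 0.3464
    (2,2) via y @ 0.7200
    (1,2) via x @ 1.5011  # hit
  → r_2 = 1.5011
beam 3: φ=-45°, α=195°
  direction (-0.9659, -0.2588); cell (3,1); t to first gridline: x 0.3106, y 2.4728 (then +1.0353 / +3.8637)
    (2,1) via x @ 0.3106
    (1,1) via x @ 1.3459
    (0,1) via x @ 2.3811  # hit
  → r_3 = 2.3811
beam 4: φ=0°, α=240°
  direction (-0.5000, -0.8660); cell (3,1); t to first gridline: x 0.6000, y 0.7390 (then +2.0000 / +1.1547)
    (2,1) via x @ 0.6000
    (2,0) via y @ 0.7390  # hit
  → r_4 = 0.7390
beam 5: φ=45°, α=285°
  direction (0.2588, -0.9659); cell (3,1); t to first gridline: x 2.7046, y 0.6626 (then +3.8637 / +1.0353)
    (3,0) via y @ 0.6626  # hit
  → r_5 = 0.6626
beam 6: φ=90°, α=330°
  direction (0.8660, -0.5000); cell (3,1); t to first gridline: x 0.8083, y 1.2800 (then +1.1547 / +2.0000)
    (4,1) via x @ 0.8083
    (4,0) via y @ 1.2800  # hit
  → r_6 = 1.2800
beam 7: φ=135°, α=15°
  direction (0.9659, 0.2588); cell (3,1); t to first gridline: x 0.7247, y 1.3909 (then +1.0353 / +3.8637)
    (4,1) via x @ 0.7247
    (4,2) via y @ 1.3909
    (5,2) via x @ 1.7600  # hit
  → r_7 = 1.7600

ranges = [2.4433, 1.5011, 2.3811, 0.7390, 0.6626, 1.2800, 1.7600]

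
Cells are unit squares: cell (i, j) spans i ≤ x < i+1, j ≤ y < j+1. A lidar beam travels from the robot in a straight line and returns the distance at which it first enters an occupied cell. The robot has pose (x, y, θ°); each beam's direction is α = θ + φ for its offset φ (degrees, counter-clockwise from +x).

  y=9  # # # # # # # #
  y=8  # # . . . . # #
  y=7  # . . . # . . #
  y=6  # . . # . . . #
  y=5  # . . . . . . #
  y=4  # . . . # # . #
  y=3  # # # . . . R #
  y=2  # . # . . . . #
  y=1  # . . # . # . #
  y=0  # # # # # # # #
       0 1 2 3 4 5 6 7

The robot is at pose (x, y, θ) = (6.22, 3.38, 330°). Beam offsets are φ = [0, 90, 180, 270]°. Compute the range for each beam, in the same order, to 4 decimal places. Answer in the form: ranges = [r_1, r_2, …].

beam 1: φ=0°, α=330°
  dir = (cos 330°, sin 330°) = (0.8660, -0.5000); from cell (6,3)
  next x-line at t=0.9007, next y-line at t=0.7600; Δt_x=1.1547, Δt_y=2.0000
    y: enter (6,2) at t=0.7600
    x: enter (7,2) at t=0.9007 ← occupied
  → r_1 = 0.9007
beam 2: φ=90°, α=60°
  dir = (cos 60°, sin 60°) = (0.5000, 0.8660); from cell (6,3)
  next x-line at t=1.5600, next y-line at t=0.7159; Δt_x=2.0000, Δt_y=1.1547
    y: enter (6,4) at t=0.7159
    x: enter (7,4) at t=1.5600 ← occupied
  → r_2 = 1.5600
beam 3: φ=180°, α=150°
  dir = (cos 150°, sin 150°) = (-0.8660, 0.5000); from cell (6,3)
  next x-line at t=0.2540, next y-line at t=1.2400; Δt_x=1.1547, Δt_y=2.0000
    x: enter (5,3) at t=0.2540
    y: enter (5,4) at t=1.2400 ← occupied
  → r_3 = 1.2400
beam 4: φ=270°, α=240°
  dir = (cos 240°, sin 240°) = (-0.5000, -0.8660); from cell (6,3)
  next x-line at t=0.4400, next y-line at t=0.4388; Δt_x=2.0000, Δt_y=1.1547
    y: enter (6,2) at t=0.4388
    x: enter (5,2) at t=0.4400
    y: enter (5,1) at t=1.5935 ← occupied
  → r_4 = 1.5935

ranges = [0.9007, 1.5600, 1.2400, 1.5935]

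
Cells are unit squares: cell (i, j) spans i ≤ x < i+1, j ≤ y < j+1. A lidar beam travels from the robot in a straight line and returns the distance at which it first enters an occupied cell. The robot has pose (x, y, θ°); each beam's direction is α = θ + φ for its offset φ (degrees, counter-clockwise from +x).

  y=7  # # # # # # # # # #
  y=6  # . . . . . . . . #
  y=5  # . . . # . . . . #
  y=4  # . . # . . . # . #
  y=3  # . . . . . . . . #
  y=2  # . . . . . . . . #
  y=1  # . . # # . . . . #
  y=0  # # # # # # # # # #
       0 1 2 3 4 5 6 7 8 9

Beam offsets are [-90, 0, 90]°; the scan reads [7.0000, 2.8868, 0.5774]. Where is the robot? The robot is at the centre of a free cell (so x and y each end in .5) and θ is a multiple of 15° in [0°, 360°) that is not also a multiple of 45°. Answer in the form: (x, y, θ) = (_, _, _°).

(x, y, θ) = (1.5, 4.5, 60°)

Candidates: 43 free-cell centres × 16 headings = 688 poses. Raycast each; keep the one whose scan matches to 4 dp.
  (8.5, 4.5, 285°): beam 1 = 0.5176 ≠ 7.0000 ✗
  (3.5, 5.5, 120°): beam 1 = 0.5774 ≠ 7.0000 ✗
  (3.5, 2.5, 105°): beam 1 = 5.6940 ≠ 7.0000 ✗
  (3.5, 5.5, 60°): beam 1 = 0.5774 ≠ 7.0000 ✗
  (5.5, 1.5, 165°): beam 1 = 5.6940 ≠ 7.0000 ✗
  …
  (1.5, 4.5, 60°): r_1=7.0000, r_2=2.8868, r_3=0.5774 — all match ✓
Unique over the lattice → pose = (1.5, 4.5, 60°).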